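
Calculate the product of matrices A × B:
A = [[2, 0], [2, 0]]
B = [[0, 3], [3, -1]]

Matrix multiplication:
C[0][0] = 2×0 + 0×3 = 0
C[0][1] = 2×3 + 0×-1 = 6
C[1][0] = 2×0 + 0×3 = 0
C[1][1] = 2×3 + 0×-1 = 6
Result: [[0, 6], [0, 6]]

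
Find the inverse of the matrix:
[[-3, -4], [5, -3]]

For [[a,b],[c,d]], inverse = (1/det)·[[d,-b],[-c,a]]
det = (-3)(-3) - (-4)(5) = 9 - -20 = 29
Inverse = (1/29)·[[-3, 4], [-5, -3]]
= [[-3/29, 4/29], [-5/29, -3/29]]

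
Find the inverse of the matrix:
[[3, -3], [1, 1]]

For [[a,b],[c,d]], inverse = (1/det)·[[d,-b],[-c,a]]
det = (3)(1) - (-3)(1) = 3 - -3 = 6
Inverse = (1/6)·[[1, 3], [-1, 3]]
= [[1/6, 1/2], [-1/6, 1/2]]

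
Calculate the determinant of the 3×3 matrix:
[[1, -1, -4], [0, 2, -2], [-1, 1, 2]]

Expansion along first row:
det = 1·det([[2,-2],[1,2]]) - -1·det([[0,-2],[-1,2]]) + -4·det([[0,2],[-1,1]])
    = 1·(2·2 - -2·1) - -1·(0·2 - -2·-1) + -4·(0·1 - 2·-1)
    = 1·6 - -1·-2 + -4·2
    = 6 + -2 + -8 = -4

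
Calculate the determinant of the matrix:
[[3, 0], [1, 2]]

For a 2×2 matrix [[a, b], [c, d]], det = ad - bc
det = (3)(2) - (0)(1) = 6 - 0 = 6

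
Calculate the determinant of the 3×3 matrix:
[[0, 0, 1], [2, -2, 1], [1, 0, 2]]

Expansion along first row:
det = 0·det([[-2,1],[0,2]]) - 0·det([[2,1],[1,2]]) + 1·det([[2,-2],[1,0]])
    = 0·(-2·2 - 1·0) - 0·(2·2 - 1·1) + 1·(2·0 - -2·1)
    = 0·-4 - 0·3 + 1·2
    = 0 + 0 + 2 = 2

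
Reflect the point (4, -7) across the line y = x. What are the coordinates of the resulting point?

Reflection across line y = x: (4, -7) → (-7, 4)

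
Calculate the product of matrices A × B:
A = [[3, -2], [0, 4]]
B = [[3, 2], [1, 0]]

Matrix multiplication:
C[0][0] = 3×3 + -2×1 = 7
C[0][1] = 3×2 + -2×0 = 6
C[1][0] = 0×3 + 4×1 = 4
C[1][1] = 0×2 + 4×0 = 0
Result: [[7, 6], [4, 0]]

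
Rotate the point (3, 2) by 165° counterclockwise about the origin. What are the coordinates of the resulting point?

Rotation matrix for 165°: [[cos 165°, -sin 165°], [sin 165°, cos 165°]] ≈ [[-0.965926, -0.258819], [0.258819, -0.965926]]
[[-0.965926, -0.258819], [0.258819, -0.965926]] × [3, 2]ᵀ ≈ [-3.4154, -1.1554]ᵀ
Result: (-3.4154, -1.1554)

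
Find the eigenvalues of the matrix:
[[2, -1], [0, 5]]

Characteristic equation: det(A - λI) = 0
λ² - (trace)λ + (det) = 0
trace = 2 + 5 = 7, det = (2)(5) - (-1)(0) = 10
λ² - (7)λ + (10) = 0
λ = (7 ± √((7)² - 4·(10))) / 2 = (7 ± √9) / 2
Solving: λ = 2, 5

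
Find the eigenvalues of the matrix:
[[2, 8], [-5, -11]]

Characteristic equation: det(A - λI) = 0
λ² - (trace)λ + (det) = 0
trace = 2 + -11 = -9, det = (2)(-11) - (8)(-5) = 18
λ² - (-9)λ + (18) = 0
λ = (-9 ± √((-9)² - 4·(18))) / 2 = (-9 ± √9) / 2
Solving: λ = -6, -3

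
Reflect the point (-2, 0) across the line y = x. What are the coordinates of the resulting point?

Reflection across line y = x: (-2, 0) → (0, -2)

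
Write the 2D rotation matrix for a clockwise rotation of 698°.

Rotation matrix formula: [[cos θ, -sin θ], [sin θ, cos θ]]
A clockwise rotation by 698° is equivalent to a counterclockwise rotation by -698°.
For θ = -698°:
cos(-698°) = 0.9272
sin(-698°) = 0.3746
Result: [[0.9272, -0.3746], [0.3746, 0.9272]]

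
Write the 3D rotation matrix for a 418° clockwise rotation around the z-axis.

Rotation matrix for clockwise 418° around z-axis:
A clockwise rotation by 418° is a counterclockwise rotation by -418°.
cos(-418°) = 0.5299, sin(-418°) = -0.8480
Result: [[0.5299, 0.8480, 0], [-0.8480, 0.5299, 0], [0, 0, 1]]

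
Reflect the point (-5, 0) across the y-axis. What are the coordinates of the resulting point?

Reflection across y-axis: (-5, 0) → (5, 0)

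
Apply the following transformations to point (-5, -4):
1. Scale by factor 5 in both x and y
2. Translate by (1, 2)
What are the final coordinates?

Step 1: Scale (-5, -4) by 5 → (-25, -20)
Step 2: Translate by (1, 2) → (-24, -18)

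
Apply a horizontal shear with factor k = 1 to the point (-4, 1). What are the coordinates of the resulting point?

Shear matrix for horizontal shear with factor k = 1:
[[1, 1], [0, 1]]
Result: (-4, 1) → (-3, 1)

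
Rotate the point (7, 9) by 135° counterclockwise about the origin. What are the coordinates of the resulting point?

Rotation matrix for 135°: [[cos 135°, -sin 135°], [sin 135°, cos 135°]] ≈ [[-0.707107, -0.707107], [0.707107, -0.707107]]
[[-0.707107, -0.707107], [0.707107, -0.707107]] × [7, 9]ᵀ ≈ [-11.3137, -1.4142]ᵀ
Result: (-11.3137, -1.4142)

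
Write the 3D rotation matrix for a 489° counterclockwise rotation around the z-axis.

Rotation matrix for counterclockwise 489° around z-axis:
cos(489°) = -0.6293, sin(489°) = 0.7771
Result: [[-0.6293, -0.7771, 0], [0.7771, -0.6293, 0], [0, 0, 1]]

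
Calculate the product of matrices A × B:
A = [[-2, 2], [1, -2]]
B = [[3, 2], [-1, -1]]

Matrix multiplication:
C[0][0] = -2×3 + 2×-1 = -8
C[0][1] = -2×2 + 2×-1 = -6
C[1][0] = 1×3 + -2×-1 = 5
C[1][1] = 1×2 + -2×-1 = 4
Result: [[-8, -6], [5, 4]]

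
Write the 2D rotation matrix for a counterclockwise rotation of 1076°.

Rotation matrix formula: [[cos θ, -sin θ], [sin θ, cos θ]]
For θ = 1076°:
cos(1076°) = 0.9976
sin(1076°) = -0.0698
Result: [[0.9976, 0.0698], [-0.0698, 0.9976]]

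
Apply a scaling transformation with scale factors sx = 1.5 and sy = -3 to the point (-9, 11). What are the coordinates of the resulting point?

Scaling matrix:
[[1.50, 0], [0, -3]]
Result: (-9 × 1.5, 11 × -3) = (-13.5, -33)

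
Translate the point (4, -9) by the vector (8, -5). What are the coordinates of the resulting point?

Translation by (8, -5) (homogeneous matrix [[1, 0, 8], [0, 1, -5], [0, 0, 1]]):
x' = 4 + 8 = 12
y' = -9 + -5 = -14
Result: (12, -14)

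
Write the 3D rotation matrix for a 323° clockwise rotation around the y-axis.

Rotation matrix for clockwise 323° around y-axis:
A clockwise rotation by 323° is a counterclockwise rotation by -323°.
cos(-323°) = 0.7986, sin(-323°) = 0.6018
Result: [[0.7986, 0, 0.6018], [0, 1, 0], [-0.6018, 0, 0.7986]]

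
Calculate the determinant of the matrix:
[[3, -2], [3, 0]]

For a 2×2 matrix [[a, b], [c, d]], det = ad - bc
det = (3)(0) - (-2)(3) = 0 - -6 = 6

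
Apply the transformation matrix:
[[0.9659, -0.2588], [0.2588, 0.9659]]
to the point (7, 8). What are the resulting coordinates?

Matrix multiplication:
[[0.9659, -0.2588], [0.2588, 0.9659]] × [7, 8]ᵀ
= [(0.9659)(7) + (-0.2588)(8), (0.2588)(7) + (0.9659)(8)]ᵀ
= [4.6909, 9.5388]ᵀ
Result: (4.6909, 9.5388)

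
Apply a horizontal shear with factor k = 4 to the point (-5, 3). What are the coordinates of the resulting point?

Shear matrix for horizontal shear with factor k = 4:
[[1, 4], [0, 1]]
Result: (-5, 3) → (7, 3)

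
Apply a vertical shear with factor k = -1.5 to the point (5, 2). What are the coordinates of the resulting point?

Shear matrix for vertical shear with factor k = -1.5:
[[1, 0], [-1.50, 1]]
Result: (5, 2) → (5, -5.5)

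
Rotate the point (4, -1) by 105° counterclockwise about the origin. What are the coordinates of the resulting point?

Rotation matrix for 105°: [[cos 105°, -sin 105°], [sin 105°, cos 105°]] ≈ [[-0.258819, -0.965926], [0.965926, -0.258819]]
[[-0.258819, -0.965926], [0.965926, -0.258819]] × [4, -1]ᵀ ≈ [-0.0694, 4.1225]ᵀ
Result: (-0.0694, 4.1225)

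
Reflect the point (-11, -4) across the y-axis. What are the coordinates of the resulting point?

Reflection across y-axis: (-11, -4) → (11, -4)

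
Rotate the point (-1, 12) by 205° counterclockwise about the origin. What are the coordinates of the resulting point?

Rotation matrix for 205°: [[cos 205°, -sin 205°], [sin 205°, cos 205°]] ≈ [[-0.906308, 0.422618], [-0.422618, -0.906308]]
[[-0.906308, 0.422618], [-0.422618, -0.906308]] × [-1, 12]ᵀ ≈ [5.9777, -10.4531]ᵀ
Result: (5.9777, -10.4531)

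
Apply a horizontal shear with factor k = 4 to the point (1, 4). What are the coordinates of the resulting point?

Shear matrix for horizontal shear with factor k = 4:
[[1, 4], [0, 1]]
Result: (1, 4) → (17, 4)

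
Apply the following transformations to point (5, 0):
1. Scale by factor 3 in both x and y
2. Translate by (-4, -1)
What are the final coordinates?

Step 1: Scale (5, 0) by 3 → (15, 0)
Step 2: Translate by (-4, -1) → (11, -1)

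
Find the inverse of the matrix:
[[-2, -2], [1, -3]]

For [[a,b],[c,d]], inverse = (1/det)·[[d,-b],[-c,a]]
det = (-2)(-3) - (-2)(1) = 6 - -2 = 8
Inverse = (1/8)·[[-3, 2], [-1, -2]]
= [[-3/8, 1/4], [-1/8, -1/4]]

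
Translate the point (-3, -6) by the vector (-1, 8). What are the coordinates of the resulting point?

Translation by (-1, 8) (homogeneous matrix [[1, 0, -1], [0, 1, 8], [0, 0, 1]]):
x' = -3 + -1 = -4
y' = -6 + 8 = 2
Result: (-4, 2)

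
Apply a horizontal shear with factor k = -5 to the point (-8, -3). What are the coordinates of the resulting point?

Shear matrix for horizontal shear with factor k = -5:
[[1, -5], [0, 1]]
Result: (-8, -3) → (7, -3)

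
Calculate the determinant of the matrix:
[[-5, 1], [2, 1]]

For a 2×2 matrix [[a, b], [c, d]], det = ad - bc
det = (-5)(1) - (1)(2) = -5 - 2 = -7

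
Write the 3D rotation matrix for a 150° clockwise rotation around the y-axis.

Rotation matrix for clockwise 150° around y-axis:
A clockwise rotation by 150° is a counterclockwise rotation by -150°.
cos(-150°) = -√3/2, sin(-150°) = -1/2
Result: [[-√3/2, 0, -1/2], [0, 1, 0], [1/2, 0, -√3/2]]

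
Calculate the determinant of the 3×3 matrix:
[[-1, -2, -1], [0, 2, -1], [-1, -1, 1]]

Expansion along first row:
det = -1·det([[2,-1],[-1,1]]) - -2·det([[0,-1],[-1,1]]) + -1·det([[0,2],[-1,-1]])
    = -1·(2·1 - -1·-1) - -2·(0·1 - -1·-1) + -1·(0·-1 - 2·-1)
    = -1·1 - -2·-1 + -1·2
    = -1 + -2 + -2 = -5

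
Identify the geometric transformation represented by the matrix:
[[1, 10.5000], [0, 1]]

This matrix represents: horizontal shear with factor 10.5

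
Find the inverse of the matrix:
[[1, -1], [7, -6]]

For [[a,b],[c,d]], inverse = (1/det)·[[d,-b],[-c,a]]
det = (1)(-6) - (-1)(7) = -6 - -7 = 1
Inverse = [[-6, 1], [-7, 1]]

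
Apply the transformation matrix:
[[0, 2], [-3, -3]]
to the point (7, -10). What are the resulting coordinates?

Matrix multiplication:
[[0, 2], [-3, -3]] × [7, -10]ᵀ
= [(0)(7) + (2)(-10), (-3)(7) + (-3)(-10)]ᵀ
= [-20, 9]ᵀ
Result: (-20, 9)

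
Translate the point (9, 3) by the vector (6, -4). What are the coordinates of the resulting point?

Translation by (6, -4) (homogeneous matrix [[1, 0, 6], [0, 1, -4], [0, 0, 1]]):
x' = 9 + 6 = 15
y' = 3 + -4 = -1
Result: (15, -1)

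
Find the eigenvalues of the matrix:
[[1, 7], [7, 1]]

Characteristic equation: det(A - λI) = 0
λ² - (trace)λ + (det) = 0
trace = 1 + 1 = 2, det = (1)(1) - (7)(7) = -48
λ² - (2)λ + (-48) = 0
λ = (2 ± √((2)² - 4·(-48))) / 2 = (2 ± √196) / 2
Solving: λ = -6, 8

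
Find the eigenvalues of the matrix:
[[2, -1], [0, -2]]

Characteristic equation: det(A - λI) = 0
λ² - (trace)λ + (det) = 0
trace = 2 + -2 = 0, det = (2)(-2) - (-1)(0) = -4
λ² - (0)λ + (-4) = 0
λ = (0 ± √((0)² - 4·(-4))) / 2 = (0 ± √16) / 2
Solving: λ = -2, 2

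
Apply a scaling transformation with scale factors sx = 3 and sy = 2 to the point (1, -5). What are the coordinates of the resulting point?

Scaling matrix:
[[3, 0], [0, 2]]
Result: (1 × 3, -5 × 2) = (3, -10)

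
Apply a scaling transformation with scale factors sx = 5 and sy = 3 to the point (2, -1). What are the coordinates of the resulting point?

Scaling matrix:
[[5, 0], [0, 3]]
Result: (2 × 5, -1 × 3) = (10, -3)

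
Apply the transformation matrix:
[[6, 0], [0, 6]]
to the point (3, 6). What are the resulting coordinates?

Matrix multiplication:
[[6, 0], [0, 6]] × [3, 6]ᵀ
= [(6)(3) + (0)(6), (0)(3) + (6)(6)]ᵀ
= [18, 36]ᵀ
Result: (18, 36)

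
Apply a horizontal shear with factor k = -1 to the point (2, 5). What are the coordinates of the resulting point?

Shear matrix for horizontal shear with factor k = -1:
[[1, -1], [0, 1]]
Result: (2, 5) → (-3, 5)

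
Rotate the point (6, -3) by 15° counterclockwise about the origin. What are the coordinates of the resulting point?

Rotation matrix for 15°: [[cos 15°, -sin 15°], [sin 15°, cos 15°]] ≈ [[0.965926, -0.258819], [0.258819, 0.965926]]
[[0.965926, -0.258819], [0.258819, 0.965926]] × [6, -3]ᵀ ≈ [6.5720, -1.3449]ᵀ
Result: (6.5720, -1.3449)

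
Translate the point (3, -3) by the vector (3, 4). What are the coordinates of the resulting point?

Translation by (3, 4) (homogeneous matrix [[1, 0, 3], [0, 1, 4], [0, 0, 1]]):
x' = 3 + 3 = 6
y' = -3 + 4 = 1
Result: (6, 1)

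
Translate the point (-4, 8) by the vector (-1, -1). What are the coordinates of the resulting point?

Translation by (-1, -1) (homogeneous matrix [[1, 0, -1], [0, 1, -1], [0, 0, 1]]):
x' = -4 + -1 = -5
y' = 8 + -1 = 7
Result: (-5, 7)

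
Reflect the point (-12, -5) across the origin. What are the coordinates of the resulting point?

Reflection across origin: (-12, -5) → (12, 5)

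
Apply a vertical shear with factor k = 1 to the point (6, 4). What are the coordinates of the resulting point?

Shear matrix for vertical shear with factor k = 1:
[[1, 0], [1, 1]]
Result: (6, 4) → (6, 10)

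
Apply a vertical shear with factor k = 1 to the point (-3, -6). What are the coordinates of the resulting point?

Shear matrix for vertical shear with factor k = 1:
[[1, 0], [1, 1]]
Result: (-3, -6) → (-3, -9)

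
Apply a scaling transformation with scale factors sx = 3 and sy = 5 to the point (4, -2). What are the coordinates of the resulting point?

Scaling matrix:
[[3, 0], [0, 5]]
Result: (4 × 3, -2 × 5) = (12, -10)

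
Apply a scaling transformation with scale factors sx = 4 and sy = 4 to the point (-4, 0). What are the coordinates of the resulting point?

Scaling matrix:
[[4, 0], [0, 4]]
Result: (-4 × 4, 0 × 4) = (-16, 0)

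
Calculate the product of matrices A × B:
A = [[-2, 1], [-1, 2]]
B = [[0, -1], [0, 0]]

Matrix multiplication:
C[0][0] = -2×0 + 1×0 = 0
C[0][1] = -2×-1 + 1×0 = 2
C[1][0] = -1×0 + 2×0 = 0
C[1][1] = -1×-1 + 2×0 = 1
Result: [[0, 2], [0, 1]]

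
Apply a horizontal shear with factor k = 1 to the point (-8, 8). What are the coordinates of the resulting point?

Shear matrix for horizontal shear with factor k = 1:
[[1, 1], [0, 1]]
Result: (-8, 8) → (0, 8)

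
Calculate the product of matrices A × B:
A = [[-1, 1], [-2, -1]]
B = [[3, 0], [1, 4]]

Matrix multiplication:
C[0][0] = -1×3 + 1×1 = -2
C[0][1] = -1×0 + 1×4 = 4
C[1][0] = -2×3 + -1×1 = -7
C[1][1] = -2×0 + -1×4 = -4
Result: [[-2, 4], [-7, -4]]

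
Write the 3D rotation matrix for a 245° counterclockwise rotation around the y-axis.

Rotation matrix for counterclockwise 245° around y-axis:
cos(245°) = -0.4226, sin(245°) = -0.9063
Result: [[-0.4226, 0, -0.9063], [0, 1, 0], [0.9063, 0, -0.4226]]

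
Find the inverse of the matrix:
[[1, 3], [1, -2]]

For [[a,b],[c,d]], inverse = (1/det)·[[d,-b],[-c,a]]
det = (1)(-2) - (3)(1) = -2 - 3 = -5
Inverse = (1/-5)·[[-2, -3], [-1, 1]]
= [[2/5, 3/5], [1/5, -1/5]]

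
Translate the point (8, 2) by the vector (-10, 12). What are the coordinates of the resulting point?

Translation by (-10, 12) (homogeneous matrix [[1, 0, -10], [0, 1, 12], [0, 0, 1]]):
x' = 8 + -10 = -2
y' = 2 + 12 = 14
Result: (-2, 14)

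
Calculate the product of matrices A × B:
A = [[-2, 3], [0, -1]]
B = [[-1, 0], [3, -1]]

Matrix multiplication:
C[0][0] = -2×-1 + 3×3 = 11
C[0][1] = -2×0 + 3×-1 = -3
C[1][0] = 0×-1 + -1×3 = -3
C[1][1] = 0×0 + -1×-1 = 1
Result: [[11, -3], [-3, 1]]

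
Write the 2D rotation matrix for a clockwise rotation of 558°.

Rotation matrix formula: [[cos θ, -sin θ], [sin θ, cos θ]]
A clockwise rotation by 558° is equivalent to a counterclockwise rotation by -558°.
For θ = -558°:
cos(-558°) = -0.9511
sin(-558°) = 0.3090
Result: [[-0.9511, -0.3090], [0.3090, -0.9511]]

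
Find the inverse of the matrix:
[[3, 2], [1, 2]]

For [[a,b],[c,d]], inverse = (1/det)·[[d,-b],[-c,a]]
det = (3)(2) - (2)(1) = 6 - 2 = 4
Inverse = (1/4)·[[2, -2], [-1, 3]]
= [[1/2, -1/2], [-1/4, 3/4]]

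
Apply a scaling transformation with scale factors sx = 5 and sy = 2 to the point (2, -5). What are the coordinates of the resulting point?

Scaling matrix:
[[5, 0], [0, 2]]
Result: (2 × 5, -5 × 2) = (10, -10)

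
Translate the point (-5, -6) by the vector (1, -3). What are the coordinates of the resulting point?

Translation by (1, -3) (homogeneous matrix [[1, 0, 1], [0, 1, -3], [0, 0, 1]]):
x' = -5 + 1 = -4
y' = -6 + -3 = -9
Result: (-4, -9)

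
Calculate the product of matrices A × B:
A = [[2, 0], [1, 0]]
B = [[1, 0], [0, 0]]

Matrix multiplication:
C[0][0] = 2×1 + 0×0 = 2
C[0][1] = 2×0 + 0×0 = 0
C[1][0] = 1×1 + 0×0 = 1
C[1][1] = 1×0 + 0×0 = 0
Result: [[2, 0], [1, 0]]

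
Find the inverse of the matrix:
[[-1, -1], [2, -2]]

For [[a,b],[c,d]], inverse = (1/det)·[[d,-b],[-c,a]]
det = (-1)(-2) - (-1)(2) = 2 - -2 = 4
Inverse = (1/4)·[[-2, 1], [-2, -1]]
= [[-1/2, 1/4], [-1/2, -1/4]]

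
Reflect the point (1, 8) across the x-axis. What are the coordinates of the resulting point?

Reflection across x-axis: (1, 8) → (1, -8)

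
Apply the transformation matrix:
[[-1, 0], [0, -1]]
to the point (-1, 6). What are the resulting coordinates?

Matrix multiplication:
[[-1, 0], [0, -1]] × [-1, 6]ᵀ
= [(-1)(-1) + (0)(6), (0)(-1) + (-1)(6)]ᵀ
= [1, -6]ᵀ
Result: (1, -6)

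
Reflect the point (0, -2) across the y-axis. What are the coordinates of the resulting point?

Reflection across y-axis: (0, -2) → (0, -2)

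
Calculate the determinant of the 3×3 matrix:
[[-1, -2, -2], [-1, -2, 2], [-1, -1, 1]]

Expansion along first row:
det = -1·det([[-2,2],[-1,1]]) - -2·det([[-1,2],[-1,1]]) + -2·det([[-1,-2],[-1,-1]])
    = -1·(-2·1 - 2·-1) - -2·(-1·1 - 2·-1) + -2·(-1·-1 - -2·-1)
    = -1·0 - -2·1 + -2·-1
    = 0 + 2 + 2 = 4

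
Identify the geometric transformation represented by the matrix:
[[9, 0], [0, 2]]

This matrix represents: non-uniform scaling by sx = 9, sy = 2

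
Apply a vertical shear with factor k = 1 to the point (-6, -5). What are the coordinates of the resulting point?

Shear matrix for vertical shear with factor k = 1:
[[1, 0], [1, 1]]
Result: (-6, -5) → (-6, -11)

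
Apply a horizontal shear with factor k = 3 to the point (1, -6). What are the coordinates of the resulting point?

Shear matrix for horizontal shear with factor k = 3:
[[1, 3], [0, 1]]
Result: (1, -6) → (-17, -6)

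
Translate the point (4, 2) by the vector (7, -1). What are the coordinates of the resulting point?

Translation by (7, -1) (homogeneous matrix [[1, 0, 7], [0, 1, -1], [0, 0, 1]]):
x' = 4 + 7 = 11
y' = 2 + -1 = 1
Result: (11, 1)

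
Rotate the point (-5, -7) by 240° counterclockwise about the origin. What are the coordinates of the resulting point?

Rotation matrix for 240°: [[cos 240°, -sin 240°], [sin 240°, cos 240°]] ≈ [[-0.500000, 0.866025], [-0.866025, -0.500000]]
[[-0.500000, 0.866025], [-0.866025, -0.500000]] × [-5, -7]ᵀ ≈ [-3.5622, 7.8301]ᵀ
Result: (-3.5622, 7.8301)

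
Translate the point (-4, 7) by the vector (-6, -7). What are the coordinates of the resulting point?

Translation by (-6, -7) (homogeneous matrix [[1, 0, -6], [0, 1, -7], [0, 0, 1]]):
x' = -4 + -6 = -10
y' = 7 + -7 = 0
Result: (-10, 0)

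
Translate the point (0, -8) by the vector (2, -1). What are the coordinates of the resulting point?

Translation by (2, -1) (homogeneous matrix [[1, 0, 2], [0, 1, -1], [0, 0, 1]]):
x' = 0 + 2 = 2
y' = -8 + -1 = -9
Result: (2, -9)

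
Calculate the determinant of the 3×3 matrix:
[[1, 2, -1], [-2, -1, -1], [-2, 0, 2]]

Expansion along first row:
det = 1·det([[-1,-1],[0,2]]) - 2·det([[-2,-1],[-2,2]]) + -1·det([[-2,-1],[-2,0]])
    = 1·(-1·2 - -1·0) - 2·(-2·2 - -1·-2) + -1·(-2·0 - -1·-2)
    = 1·-2 - 2·-6 + -1·-2
    = -2 + 12 + 2 = 12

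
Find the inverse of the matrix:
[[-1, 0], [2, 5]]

For [[a,b],[c,d]], inverse = (1/det)·[[d,-b],[-c,a]]
det = (-1)(5) - (0)(2) = -5 - 0 = -5
Inverse = (1/-5)·[[5, 0], [-2, -1]]
= [[-1, 0], [2/5, 1/5]]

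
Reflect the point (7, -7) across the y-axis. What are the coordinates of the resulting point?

Reflection across y-axis: (7, -7) → (-7, -7)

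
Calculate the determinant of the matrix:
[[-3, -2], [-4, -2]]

For a 2×2 matrix [[a, b], [c, d]], det = ad - bc
det = (-3)(-2) - (-2)(-4) = 6 - 8 = -2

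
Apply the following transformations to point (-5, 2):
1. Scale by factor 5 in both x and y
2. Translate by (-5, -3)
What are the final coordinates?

Step 1: Scale (-5, 2) by 5 → (-25, 10)
Step 2: Translate by (-5, -3) → (-30, 7)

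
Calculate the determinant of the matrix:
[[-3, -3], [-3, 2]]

For a 2×2 matrix [[a, b], [c, d]], det = ad - bc
det = (-3)(2) - (-3)(-3) = -6 - 9 = -15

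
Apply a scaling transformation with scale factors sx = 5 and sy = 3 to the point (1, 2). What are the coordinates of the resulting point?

Scaling matrix:
[[5, 0], [0, 3]]
Result: (1 × 5, 2 × 3) = (5, 6)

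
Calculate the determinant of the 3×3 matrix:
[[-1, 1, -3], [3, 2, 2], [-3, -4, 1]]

Expansion along first row:
det = -1·det([[2,2],[-4,1]]) - 1·det([[3,2],[-3,1]]) + -3·det([[3,2],[-3,-4]])
    = -1·(2·1 - 2·-4) - 1·(3·1 - 2·-3) + -3·(3·-4 - 2·-3)
    = -1·10 - 1·9 + -3·-6
    = -10 + -9 + 18 = -1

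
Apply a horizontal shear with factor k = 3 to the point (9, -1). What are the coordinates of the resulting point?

Shear matrix for horizontal shear with factor k = 3:
[[1, 3], [0, 1]]
Result: (9, -1) → (6, -1)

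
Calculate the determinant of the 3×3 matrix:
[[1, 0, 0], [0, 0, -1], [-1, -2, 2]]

Expansion along first row:
det = 1·det([[0,-1],[-2,2]]) - 0·det([[0,-1],[-1,2]]) + 0·det([[0,0],[-1,-2]])
    = 1·(0·2 - -1·-2) - 0·(0·2 - -1·-1) + 0·(0·-2 - 0·-1)
    = 1·-2 - 0·-1 + 0·0
    = -2 + 0 + 0 = -2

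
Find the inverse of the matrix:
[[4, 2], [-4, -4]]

For [[a,b],[c,d]], inverse = (1/det)·[[d,-b],[-c,a]]
det = (4)(-4) - (2)(-4) = -16 - -8 = -8
Inverse = (1/-8)·[[-4, -2], [4, 4]]
= [[1/2, 1/4], [-1/2, -1/2]]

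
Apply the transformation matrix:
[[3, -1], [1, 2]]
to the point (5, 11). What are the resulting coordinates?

Matrix multiplication:
[[3, -1], [1, 2]] × [5, 11]ᵀ
= [(3)(5) + (-1)(11), (1)(5) + (2)(11)]ᵀ
= [4, 27]ᵀ
Result: (4, 27)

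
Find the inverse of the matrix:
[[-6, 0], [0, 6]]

For [[a,b],[c,d]], inverse = (1/det)·[[d,-b],[-c,a]]
det = (-6)(6) - (0)(0) = -36 - 0 = -36
Inverse = (1/-36)·[[6, 0], [0, -6]]
= [[-1/6, 0], [0, 1/6]]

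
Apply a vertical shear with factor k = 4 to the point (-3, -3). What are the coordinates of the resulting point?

Shear matrix for vertical shear with factor k = 4:
[[1, 0], [4, 1]]
Result: (-3, -3) → (-3, -15)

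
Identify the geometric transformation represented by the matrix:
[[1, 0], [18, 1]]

This matrix represents: vertical shear with factor 18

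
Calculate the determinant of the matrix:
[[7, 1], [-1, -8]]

For a 2×2 matrix [[a, b], [c, d]], det = ad - bc
det = (7)(-8) - (1)(-1) = -56 - -1 = -55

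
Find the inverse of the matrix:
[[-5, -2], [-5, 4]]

For [[a,b],[c,d]], inverse = (1/det)·[[d,-b],[-c,a]]
det = (-5)(4) - (-2)(-5) = -20 - 10 = -30
Inverse = (1/-30)·[[4, 2], [5, -5]]
= [[-2/15, -1/15], [-1/6, 1/6]]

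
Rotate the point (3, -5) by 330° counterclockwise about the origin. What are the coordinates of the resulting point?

Rotation matrix for 330°: [[cos 330°, -sin 330°], [sin 330°, cos 330°]] ≈ [[0.866025, 0.500000], [-0.500000, 0.866025]]
[[0.866025, 0.500000], [-0.500000, 0.866025]] × [3, -5]ᵀ ≈ [0.0981, -5.8301]ᵀ
Result: (0.0981, -5.8301)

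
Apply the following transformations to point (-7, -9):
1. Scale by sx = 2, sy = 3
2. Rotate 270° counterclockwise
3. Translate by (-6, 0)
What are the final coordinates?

Step 1: Scale → (-14, -27)
Step 2: Rotate 270° → (-27, 14)
Step 3: Translate → (-33, 14)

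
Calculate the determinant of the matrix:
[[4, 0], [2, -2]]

For a 2×2 matrix [[a, b], [c, d]], det = ad - bc
det = (4)(-2) - (0)(2) = -8 - 0 = -8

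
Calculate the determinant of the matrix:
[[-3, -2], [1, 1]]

For a 2×2 matrix [[a, b], [c, d]], det = ad - bc
det = (-3)(1) - (-2)(1) = -3 - -2 = -1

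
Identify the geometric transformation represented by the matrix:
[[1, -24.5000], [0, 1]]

This matrix represents: horizontal shear with factor -24.5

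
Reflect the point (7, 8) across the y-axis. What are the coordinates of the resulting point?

Reflection across y-axis: (7, 8) → (-7, 8)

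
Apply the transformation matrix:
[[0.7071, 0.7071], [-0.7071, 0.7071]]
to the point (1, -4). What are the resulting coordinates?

Matrix multiplication:
[[0.7071, 0.7071], [-0.7071, 0.7071]] × [1, -4]ᵀ
= [(0.7071)(1) + (0.7071)(-4), (-0.7071)(1) + (0.7071)(-4)]ᵀ
= [-2.1213, -3.5355]ᵀ
Result: (-2.1213, -3.5355)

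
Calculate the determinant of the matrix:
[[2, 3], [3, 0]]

For a 2×2 matrix [[a, b], [c, d]], det = ad - bc
det = (2)(0) - (3)(3) = 0 - 9 = -9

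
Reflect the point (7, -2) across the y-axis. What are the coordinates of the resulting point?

Reflection across y-axis: (7, -2) → (-7, -2)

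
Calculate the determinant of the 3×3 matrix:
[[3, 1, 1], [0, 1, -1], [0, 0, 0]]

Expansion along first row:
det = 3·det([[1,-1],[0,0]]) - 1·det([[0,-1],[0,0]]) + 1·det([[0,1],[0,0]])
    = 3·(1·0 - -1·0) - 1·(0·0 - -1·0) + 1·(0·0 - 1·0)
    = 3·0 - 1·0 + 1·0
    = 0 + 0 + 0 = 0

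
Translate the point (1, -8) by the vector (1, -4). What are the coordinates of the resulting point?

Translation by (1, -4) (homogeneous matrix [[1, 0, 1], [0, 1, -4], [0, 0, 1]]):
x' = 1 + 1 = 2
y' = -8 + -4 = -12
Result: (2, -12)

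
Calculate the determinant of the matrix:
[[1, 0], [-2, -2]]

For a 2×2 matrix [[a, b], [c, d]], det = ad - bc
det = (1)(-2) - (0)(-2) = -2 - 0 = -2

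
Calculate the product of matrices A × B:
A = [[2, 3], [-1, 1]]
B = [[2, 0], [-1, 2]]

Matrix multiplication:
C[0][0] = 2×2 + 3×-1 = 1
C[0][1] = 2×0 + 3×2 = 6
C[1][0] = -1×2 + 1×-1 = -3
C[1][1] = -1×0 + 1×2 = 2
Result: [[1, 6], [-3, 2]]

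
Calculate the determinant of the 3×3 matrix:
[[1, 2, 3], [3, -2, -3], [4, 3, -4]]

Expansion along first row:
det = 1·det([[-2,-3],[3,-4]]) - 2·det([[3,-3],[4,-4]]) + 3·det([[3,-2],[4,3]])
    = 1·(-2·-4 - -3·3) - 2·(3·-4 - -3·4) + 3·(3·3 - -2·4)
    = 1·17 - 2·0 + 3·17
    = 17 + 0 + 51 = 68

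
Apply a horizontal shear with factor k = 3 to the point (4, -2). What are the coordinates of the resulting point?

Shear matrix for horizontal shear with factor k = 3:
[[1, 3], [0, 1]]
Result: (4, -2) → (-2, -2)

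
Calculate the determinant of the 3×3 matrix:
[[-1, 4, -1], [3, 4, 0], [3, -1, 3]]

Expansion along first row:
det = -1·det([[4,0],[-1,3]]) - 4·det([[3,0],[3,3]]) + -1·det([[3,4],[3,-1]])
    = -1·(4·3 - 0·-1) - 4·(3·3 - 0·3) + -1·(3·-1 - 4·3)
    = -1·12 - 4·9 + -1·-15
    = -12 + -36 + 15 = -33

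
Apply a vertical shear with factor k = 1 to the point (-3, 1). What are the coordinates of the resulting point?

Shear matrix for vertical shear with factor k = 1:
[[1, 0], [1, 1]]
Result: (-3, 1) → (-3, -2)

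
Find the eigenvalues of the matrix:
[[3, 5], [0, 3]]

Characteristic equation: det(A - λI) = 0
λ² - (trace)λ + (det) = 0
trace = 3 + 3 = 6, det = (3)(3) - (5)(0) = 9
λ² - (6)λ + (9) = 0
λ = (6 ± √((6)² - 4·(9))) / 2 = (6 ± √0) / 2
Solving: λ = 3, 3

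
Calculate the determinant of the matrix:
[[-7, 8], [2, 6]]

For a 2×2 matrix [[a, b], [c, d]], det = ad - bc
det = (-7)(6) - (8)(2) = -42 - 16 = -58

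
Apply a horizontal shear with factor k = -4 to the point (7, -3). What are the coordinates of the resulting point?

Shear matrix for horizontal shear with factor k = -4:
[[1, -4], [0, 1]]
Result: (7, -3) → (19, -3)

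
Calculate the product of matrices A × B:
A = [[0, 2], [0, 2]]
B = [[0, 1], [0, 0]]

Matrix multiplication:
C[0][0] = 0×0 + 2×0 = 0
C[0][1] = 0×1 + 2×0 = 0
C[1][0] = 0×0 + 2×0 = 0
C[1][1] = 0×1 + 2×0 = 0
Result: [[0, 0], [0, 0]]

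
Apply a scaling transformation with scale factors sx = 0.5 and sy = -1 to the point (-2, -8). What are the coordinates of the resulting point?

Scaling matrix:
[[0.50, 0], [0, -1]]
Result: (-2 × 0.5, -8 × -1) = (-1, 8)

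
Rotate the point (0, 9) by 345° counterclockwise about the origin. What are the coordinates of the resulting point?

Rotation matrix for 345°: [[cos 345°, -sin 345°], [sin 345°, cos 345°]] ≈ [[0.965926, 0.258819], [-0.258819, 0.965926]]
[[0.965926, 0.258819], [-0.258819, 0.965926]] × [0, 9]ᵀ ≈ [2.3294, 8.6933]ᵀ
Result: (2.3294, 8.6933)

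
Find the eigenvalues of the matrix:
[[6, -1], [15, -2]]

Characteristic equation: det(A - λI) = 0
λ² - (trace)λ + (det) = 0
trace = 6 + -2 = 4, det = (6)(-2) - (-1)(15) = 3
λ² - (4)λ + (3) = 0
λ = (4 ± √((4)² - 4·(3))) / 2 = (4 ± √4) / 2
Solving: λ = 1, 3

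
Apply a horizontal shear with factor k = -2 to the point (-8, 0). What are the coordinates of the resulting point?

Shear matrix for horizontal shear with factor k = -2:
[[1, -2], [0, 1]]
Result: (-8, 0) → (-8, 0)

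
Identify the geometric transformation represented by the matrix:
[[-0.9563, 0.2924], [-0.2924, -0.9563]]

This matrix represents: rotation by 197° counterclockwise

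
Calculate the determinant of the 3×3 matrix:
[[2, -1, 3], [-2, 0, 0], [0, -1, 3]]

Expansion along first row:
det = 2·det([[0,0],[-1,3]]) - -1·det([[-2,0],[0,3]]) + 3·det([[-2,0],[0,-1]])
    = 2·(0·3 - 0·-1) - -1·(-2·3 - 0·0) + 3·(-2·-1 - 0·0)
    = 2·0 - -1·-6 + 3·2
    = 0 + -6 + 6 = 0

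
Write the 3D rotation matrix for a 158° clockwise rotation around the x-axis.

Rotation matrix for clockwise 158° around x-axis:
A clockwise rotation by 158° is a counterclockwise rotation by -158°.
cos(-158°) = -0.9272, sin(-158°) = -0.3746
Result: [[1, 0, 0], [0, -0.9272, 0.3746], [0, -0.3746, -0.9272]]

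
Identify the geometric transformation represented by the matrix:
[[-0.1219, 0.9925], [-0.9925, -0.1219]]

This matrix represents: rotation by 263° counterclockwise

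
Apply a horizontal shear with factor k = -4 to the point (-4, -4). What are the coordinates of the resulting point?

Shear matrix for horizontal shear with factor k = -4:
[[1, -4], [0, 1]]
Result: (-4, -4) → (12, -4)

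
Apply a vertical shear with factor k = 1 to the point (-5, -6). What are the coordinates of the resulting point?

Shear matrix for vertical shear with factor k = 1:
[[1, 0], [1, 1]]
Result: (-5, -6) → (-5, -11)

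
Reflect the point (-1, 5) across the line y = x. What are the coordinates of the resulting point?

Reflection across line y = x: (-1, 5) → (5, -1)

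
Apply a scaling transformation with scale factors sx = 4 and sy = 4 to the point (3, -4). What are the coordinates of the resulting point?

Scaling matrix:
[[4, 0], [0, 4]]
Result: (3 × 4, -4 × 4) = (12, -16)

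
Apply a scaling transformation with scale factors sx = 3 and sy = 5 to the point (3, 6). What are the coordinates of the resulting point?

Scaling matrix:
[[3, 0], [0, 5]]
Result: (3 × 3, 6 × 5) = (9, 30)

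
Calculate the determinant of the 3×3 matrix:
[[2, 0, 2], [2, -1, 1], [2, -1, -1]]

Expansion along first row:
det = 2·det([[-1,1],[-1,-1]]) - 0·det([[2,1],[2,-1]]) + 2·det([[2,-1],[2,-1]])
    = 2·(-1·-1 - 1·-1) - 0·(2·-1 - 1·2) + 2·(2·-1 - -1·2)
    = 2·2 - 0·-4 + 2·0
    = 4 + 0 + 0 = 4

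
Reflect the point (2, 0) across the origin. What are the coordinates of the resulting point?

Reflection across origin: (2, 0) → (-2, 0)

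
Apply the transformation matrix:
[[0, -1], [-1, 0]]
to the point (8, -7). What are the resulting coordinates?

Matrix multiplication:
[[0, -1], [-1, 0]] × [8, -7]ᵀ
= [(0)(8) + (-1)(-7), (-1)(8) + (0)(-7)]ᵀ
= [7, -8]ᵀ
Result: (7, -8)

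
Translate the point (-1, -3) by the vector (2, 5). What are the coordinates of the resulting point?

Translation by (2, 5) (homogeneous matrix [[1, 0, 2], [0, 1, 5], [0, 0, 1]]):
x' = -1 + 2 = 1
y' = -3 + 5 = 2
Result: (1, 2)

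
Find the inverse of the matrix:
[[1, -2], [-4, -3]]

For [[a,b],[c,d]], inverse = (1/det)·[[d,-b],[-c,a]]
det = (1)(-3) - (-2)(-4) = -3 - 8 = -11
Inverse = (1/-11)·[[-3, 2], [4, 1]]
= [[3/11, -2/11], [-4/11, -1/11]]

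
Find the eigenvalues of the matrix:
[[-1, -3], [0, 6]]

Characteristic equation: det(A - λI) = 0
λ² - (trace)λ + (det) = 0
trace = -1 + 6 = 5, det = (-1)(6) - (-3)(0) = -6
λ² - (5)λ + (-6) = 0
λ = (5 ± √((5)² - 4·(-6))) / 2 = (5 ± √49) / 2
Solving: λ = -1, 6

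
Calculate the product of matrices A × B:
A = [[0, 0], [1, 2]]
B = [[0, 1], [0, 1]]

Matrix multiplication:
C[0][0] = 0×0 + 0×0 = 0
C[0][1] = 0×1 + 0×1 = 0
C[1][0] = 1×0 + 2×0 = 0
C[1][1] = 1×1 + 2×1 = 3
Result: [[0, 0], [0, 3]]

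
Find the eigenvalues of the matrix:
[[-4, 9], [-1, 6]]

Characteristic equation: det(A - λI) = 0
λ² - (trace)λ + (det) = 0
trace = -4 + 6 = 2, det = (-4)(6) - (9)(-1) = -15
λ² - (2)λ + (-15) = 0
λ = (2 ± √((2)² - 4·(-15))) / 2 = (2 ± √64) / 2
Solving: λ = -3, 5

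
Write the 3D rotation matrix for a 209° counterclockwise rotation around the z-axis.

Rotation matrix for counterclockwise 209° around z-axis:
cos(209°) = -0.8746, sin(209°) = -0.4848
Result: [[-0.8746, 0.4848, 0], [-0.4848, -0.8746, 0], [0, 0, 1]]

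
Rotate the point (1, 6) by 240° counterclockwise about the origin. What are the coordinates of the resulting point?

Rotation matrix for 240°: [[cos 240°, -sin 240°], [sin 240°, cos 240°]] ≈ [[-0.500000, 0.866025], [-0.866025, -0.500000]]
[[-0.500000, 0.866025], [-0.866025, -0.500000]] × [1, 6]ᵀ ≈ [4.6962, -3.8660]ᵀ
Result: (4.6962, -3.8660)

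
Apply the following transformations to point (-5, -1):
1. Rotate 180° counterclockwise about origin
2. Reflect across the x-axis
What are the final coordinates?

Step 1: Rotate 180° → (5, 1)
Step 2: Reflect across x-axis → (5, -1)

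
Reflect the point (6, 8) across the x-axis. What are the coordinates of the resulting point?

Reflection across x-axis: (6, 8) → (6, -8)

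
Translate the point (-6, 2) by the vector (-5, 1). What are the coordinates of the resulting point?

Translation by (-5, 1) (homogeneous matrix [[1, 0, -5], [0, 1, 1], [0, 0, 1]]):
x' = -6 + -5 = -11
y' = 2 + 1 = 3
Result: (-11, 3)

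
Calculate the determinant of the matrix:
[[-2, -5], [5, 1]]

For a 2×2 matrix [[a, b], [c, d]], det = ad - bc
det = (-2)(1) - (-5)(5) = -2 - -25 = 23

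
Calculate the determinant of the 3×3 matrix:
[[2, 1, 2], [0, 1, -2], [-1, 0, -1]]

Expansion along first row:
det = 2·det([[1,-2],[0,-1]]) - 1·det([[0,-2],[-1,-1]]) + 2·det([[0,1],[-1,0]])
    = 2·(1·-1 - -2·0) - 1·(0·-1 - -2·-1) + 2·(0·0 - 1·-1)
    = 2·-1 - 1·-2 + 2·1
    = -2 + 2 + 2 = 2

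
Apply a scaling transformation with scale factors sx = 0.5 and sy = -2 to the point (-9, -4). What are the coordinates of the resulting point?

Scaling matrix:
[[0.50, 0], [0, -2]]
Result: (-9 × 0.5, -4 × -2) = (-4.5, 8)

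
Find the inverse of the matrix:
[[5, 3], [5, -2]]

For [[a,b],[c,d]], inverse = (1/det)·[[d,-b],[-c,a]]
det = (5)(-2) - (3)(5) = -10 - 15 = -25
Inverse = (1/-25)·[[-2, -3], [-5, 5]]
= [[2/25, 3/25], [1/5, -1/5]]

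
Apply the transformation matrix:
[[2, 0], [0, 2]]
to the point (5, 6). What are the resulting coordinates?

Matrix multiplication:
[[2, 0], [0, 2]] × [5, 6]ᵀ
= [(2)(5) + (0)(6), (0)(5) + (2)(6)]ᵀ
= [10, 12]ᵀ
Result: (10, 12)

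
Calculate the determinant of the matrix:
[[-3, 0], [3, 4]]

For a 2×2 matrix [[a, b], [c, d]], det = ad - bc
det = (-3)(4) - (0)(3) = -12 - 0 = -12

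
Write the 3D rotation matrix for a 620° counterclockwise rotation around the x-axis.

Rotation matrix for counterclockwise 620° around x-axis:
cos(620°) = -0.1736, sin(620°) = -0.9848
Result: [[1, 0, 0], [0, -0.1736, 0.9848], [0, -0.9848, -0.1736]]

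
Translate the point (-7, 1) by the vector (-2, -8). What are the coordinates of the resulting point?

Translation by (-2, -8) (homogeneous matrix [[1, 0, -2], [0, 1, -8], [0, 0, 1]]):
x' = -7 + -2 = -9
y' = 1 + -8 = -7
Result: (-9, -7)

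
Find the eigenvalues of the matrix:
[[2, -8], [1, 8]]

Characteristic equation: det(A - λI) = 0
λ² - (trace)λ + (det) = 0
trace = 2 + 8 = 10, det = (2)(8) - (-8)(1) = 24
λ² - (10)λ + (24) = 0
λ = (10 ± √((10)² - 4·(24))) / 2 = (10 ± √4) / 2
Solving: λ = 4, 6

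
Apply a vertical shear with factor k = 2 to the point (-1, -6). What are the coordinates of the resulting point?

Shear matrix for vertical shear with factor k = 2:
[[1, 0], [2, 1]]
Result: (-1, -6) → (-1, -8)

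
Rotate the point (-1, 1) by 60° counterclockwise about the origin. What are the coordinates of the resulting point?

Rotation matrix for 60°: [[cos 60°, -sin 60°], [sin 60°, cos 60°]] ≈ [[0.500000, -0.866025], [0.866025, 0.500000]]
[[0.500000, -0.866025], [0.866025, 0.500000]] × [-1, 1]ᵀ ≈ [-1.3660, -0.3660]ᵀ
Result: (-1.3660, -0.3660)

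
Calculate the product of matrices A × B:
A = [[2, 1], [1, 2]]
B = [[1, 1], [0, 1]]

Matrix multiplication:
C[0][0] = 2×1 + 1×0 = 2
C[0][1] = 2×1 + 1×1 = 3
C[1][0] = 1×1 + 2×0 = 1
C[1][1] = 1×1 + 2×1 = 3
Result: [[2, 3], [1, 3]]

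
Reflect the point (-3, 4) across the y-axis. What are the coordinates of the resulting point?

Reflection across y-axis: (-3, 4) → (3, 4)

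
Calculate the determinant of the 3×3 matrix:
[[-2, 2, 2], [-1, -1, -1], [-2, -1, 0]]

Expansion along first row:
det = -2·det([[-1,-1],[-1,0]]) - 2·det([[-1,-1],[-2,0]]) + 2·det([[-1,-1],[-2,-1]])
    = -2·(-1·0 - -1·-1) - 2·(-1·0 - -1·-2) + 2·(-1·-1 - -1·-2)
    = -2·-1 - 2·-2 + 2·-1
    = 2 + 4 + -2 = 4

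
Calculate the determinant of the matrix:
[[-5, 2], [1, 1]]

For a 2×2 matrix [[a, b], [c, d]], det = ad - bc
det = (-5)(1) - (2)(1) = -5 - 2 = -7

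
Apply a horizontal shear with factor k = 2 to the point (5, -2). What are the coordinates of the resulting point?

Shear matrix for horizontal shear with factor k = 2:
[[1, 2], [0, 1]]
Result: (5, -2) → (1, -2)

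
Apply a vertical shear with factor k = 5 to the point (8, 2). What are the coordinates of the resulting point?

Shear matrix for vertical shear with factor k = 5:
[[1, 0], [5, 1]]
Result: (8, 2) → (8, 42)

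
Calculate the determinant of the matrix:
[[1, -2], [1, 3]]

For a 2×2 matrix [[a, b], [c, d]], det = ad - bc
det = (1)(3) - (-2)(1) = 3 - -2 = 5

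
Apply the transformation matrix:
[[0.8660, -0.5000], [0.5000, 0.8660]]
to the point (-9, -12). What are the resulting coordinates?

Matrix multiplication:
[[0.8660, -0.5000], [0.5000, 0.8660]] × [-9, -12]ᵀ
= [(0.8660)(-9) + (-0.5000)(-12), (0.5000)(-9) + (0.8660)(-12)]ᵀ
= [-1.7940, -14.8920]ᵀ
Result: (-1.7940, -14.8920)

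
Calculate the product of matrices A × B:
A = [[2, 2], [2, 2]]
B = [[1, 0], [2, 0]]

Matrix multiplication:
C[0][0] = 2×1 + 2×2 = 6
C[0][1] = 2×0 + 2×0 = 0
C[1][0] = 2×1 + 2×2 = 6
C[1][1] = 2×0 + 2×0 = 0
Result: [[6, 0], [6, 0]]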